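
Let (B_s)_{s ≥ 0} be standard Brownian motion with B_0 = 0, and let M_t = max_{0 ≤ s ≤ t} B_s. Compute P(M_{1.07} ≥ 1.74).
P(M_{1.07} ≥ 1.74) = 2·P(B_{1.07} ≥ 1.74) = 2(1 − Φ(1.74/√1.07)) ≈ 0.0925

By the reflection principle for Brownian motion, P(M_t ≥ a) = 2 · P(B_t ≥ a) for a ≥ 0. Since B_t ~ N(0, t), P(B_t ≥ 1.74) = 1 − Φ(1.74/√t) = 1 − Φ(1.74/√1.07) = 1 − Φ(1.6821). So
  P(M_{1.07} ≥ 1.74) = 2(1 − Φ(1.6821)) ≈ 0.0925.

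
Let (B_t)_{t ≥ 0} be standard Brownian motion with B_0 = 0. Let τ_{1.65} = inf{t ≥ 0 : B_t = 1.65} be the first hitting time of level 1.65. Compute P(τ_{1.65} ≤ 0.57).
P(τ_{1.65} ≤ 0.57) = 2(1 − Φ(1.65/√0.57)) = 2(1 − Φ(2.1855)) ≈ 0.0289

By the reflection principle for standard BM, P(τ_b ≤ t) = 2 · P(B_t ≥ b). Since B_t ~ N(0, t), P(B_t ≥ 1.65) = 1 − Φ(1.65/√t) = 1 − Φ(1.65/√0.57) = 1 − Φ(2.1855) ≈ 0.01443. Doubling: P(τ_{1.65} ≤ 0.57) ≈ 2 · 0.01443 = 0.02886 ≈ 0.0289.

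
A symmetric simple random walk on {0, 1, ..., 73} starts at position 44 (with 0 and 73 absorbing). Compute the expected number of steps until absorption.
E[τ | X_0 = 44] = 1276

Let v_k = E[τ | X_0 = k]. Boundary: v_0 = v_73 = 0. Recurrence: v_k = 1 + (v_{k-1} + v_{k+1})/2 for 1 ≤ k ≤ 72. The particular solution to v_k − (v_{k-1} + v_{k+1})/2 = 1 is v_k = −k^2. Adding homogeneous solution A + B k and matching boundaries gives v_k = k (73 − k). Substituting k = 44: v_44 = 44 · 29 = 1276.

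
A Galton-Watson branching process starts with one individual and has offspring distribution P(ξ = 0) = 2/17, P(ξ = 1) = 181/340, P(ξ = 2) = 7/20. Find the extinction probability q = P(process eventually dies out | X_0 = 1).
q = 40/119

The pgf is f(s) = 2/17 + 181/340·s + 7/20·s². The extinction probability q is the smallest fixed point of f in [0, 1]. Setting s = f(s):
  7/20·s² + (181/340 − 1)·s + 2/17 = 0
  7/20·s² − (2/17 + 7/20)·s + 2/17 = 0
which factors as (s − 1)·(7/20·s − 2/17) = 0, giving roots s = 1 and s = (2/17)/(7/20) = 40/119.
Mean offspring μ = 181/340 + 2·7/20 = 419/340 > 1 (supercritical), so q < 1. The extinction probability is the smaller root: q = (2/17)/(7/20) = 40/119.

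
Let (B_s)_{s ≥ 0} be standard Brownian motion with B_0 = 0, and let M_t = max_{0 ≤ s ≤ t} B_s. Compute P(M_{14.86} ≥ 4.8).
P(M_{14.86} ≥ 4.8) = 2·P(B_{14.86} ≥ 4.8) = 2(1 − Φ(4.8/√14.86)) ≈ 0.2131

By the reflection principle for Brownian motion, P(M_t ≥ a) = 2 · P(B_t ≥ a) for a ≥ 0. Since B_t ~ N(0, t), P(B_t ≥ 4.8) = 1 − Φ(4.8/√t) = 1 − Φ(4.8/√14.86) = 1 − Φ(1.2452). So
  P(M_{14.86} ≥ 4.8) = 2(1 − Φ(1.2452)) ≈ 0.2131.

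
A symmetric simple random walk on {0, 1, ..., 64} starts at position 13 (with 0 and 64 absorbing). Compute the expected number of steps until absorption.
E[τ | X_0 = 13] = 663

Let v_k = E[τ | X_0 = k]. Boundary: v_0 = v_64 = 0. Recurrence: v_k = 1 + (v_{k-1} + v_{k+1})/2 for 1 ≤ k ≤ 63. The particular solution to v_k − (v_{k-1} + v_{k+1})/2 = 1 is v_k = −k^2. Adding homogeneous solution A + B k and matching boundaries gives v_k = k (64 − k). Substituting k = 13: v_13 = 13 · 51 = 663.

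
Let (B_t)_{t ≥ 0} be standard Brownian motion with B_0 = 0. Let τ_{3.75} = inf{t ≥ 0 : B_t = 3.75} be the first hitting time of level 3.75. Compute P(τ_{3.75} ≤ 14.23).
P(τ_{3.75} ≤ 14.23) = 2(1 − Φ(3.75/√14.23)) = 2(1 − Φ(0.9941)) ≈ 0.3202

By the reflection principle for standard BM, P(τ_b ≤ t) = 2 · P(B_t ≥ b). Since B_t ~ N(0, t), P(B_t ≥ 3.75) = 1 − Φ(3.75/√t) = 1 − Φ(3.75/√14.23) = 1 − Φ(0.9941) ≈ 0.16009. Doubling: P(τ_{3.75} ≤ 14.23) ≈ 2 · 0.16009 = 0.32018 ≈ 0.3202.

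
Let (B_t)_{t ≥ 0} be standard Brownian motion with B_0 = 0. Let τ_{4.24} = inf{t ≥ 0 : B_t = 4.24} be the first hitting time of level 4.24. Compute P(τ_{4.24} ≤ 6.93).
P(τ_{4.24} ≤ 6.93) = 2(1 − Φ(4.24/√6.93)) = 2(1 − Φ(1.6106)) ≈ 0.1073

By the reflection principle for standard BM, P(τ_b ≤ t) = 2 · P(B_t ≥ b). Since B_t ~ N(0, t), P(B_t ≥ 4.24) = 1 − Φ(4.24/√t) = 1 − Φ(4.24/√6.93) = 1 − Φ(1.6106) ≈ 0.05363. Doubling: P(τ_{4.24} ≤ 6.93) ≈ 2 · 0.05363 = 0.10726 ≈ 0.1073.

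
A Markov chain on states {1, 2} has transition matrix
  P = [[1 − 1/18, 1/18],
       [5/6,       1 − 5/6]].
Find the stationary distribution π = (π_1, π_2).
π_1 = 15/16, π_2 = 1/16

Solve πP = π with π_1 + π_2 = 1. From πP = π: π_1 · (1 − 1/18) + π_2 · 5/6 = π_1 ⇒ π_2 · 5/6 = π_1 · 1/18 ⇒ π_2/π_1 = (1/18)/(5/6) = 1/15. Together with π_1 + π_2 = 1:
  π_1 = (5/6)/(1/18 + 5/6) = (5/6)/(8/9) = 15/16,
  π_2 = (1/18)/(1/18 + 5/6) = (1/18)/(8/9) = 1/16.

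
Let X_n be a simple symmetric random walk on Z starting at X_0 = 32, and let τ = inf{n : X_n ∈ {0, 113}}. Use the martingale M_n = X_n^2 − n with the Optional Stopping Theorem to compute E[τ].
E[τ] = 2592

M_n = X_n^2 − n is a martingale (since E[X_{n+1}^2 | F_n] = X_n^2 + 1). By OST (τ has finite mean in a bounded region), E[M_τ] = E[M_0] = X_0^2 − 0 = 32^2 = 1024. Also E[M_τ] = E[X_τ^2] − E[τ]. The walk exits at 0 or 113, with P(hit 113 first) = 32/113, so E[X_τ^2] = 113^2 · 32/113 + 0 = 3616. Thus E[τ] = E[X_τ^2] − E[M_τ] = 3616 − 1024 = 2592 = 32(113 − 32) = 2592.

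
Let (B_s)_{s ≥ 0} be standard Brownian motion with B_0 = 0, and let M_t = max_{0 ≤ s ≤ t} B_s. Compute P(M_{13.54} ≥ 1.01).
P(M_{13.54} ≥ 1.01) = 2·P(B_{13.54} ≥ 1.01) = 2(1 − Φ(1.01/√13.54)) ≈ 0.7837

By the reflection principle for Brownian motion, P(M_t ≥ a) = 2 · P(B_t ≥ a) for a ≥ 0. Since B_t ~ N(0, t), P(B_t ≥ 1.01) = 1 − Φ(1.01/√t) = 1 − Φ(1.01/√13.54) = 1 − Φ(0.2745). So
  P(M_{13.54} ≥ 1.01) = 2(1 − Φ(0.2745)) ≈ 0.7837.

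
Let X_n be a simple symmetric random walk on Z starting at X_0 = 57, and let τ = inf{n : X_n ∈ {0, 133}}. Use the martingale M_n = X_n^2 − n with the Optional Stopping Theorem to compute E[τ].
E[τ] = 4332

M_n = X_n^2 − n is a martingale (since E[X_{n+1}^2 | F_n] = X_n^2 + 1). By OST (τ has finite mean in a bounded region), E[M_τ] = E[M_0] = X_0^2 − 0 = 57^2 = 3249. Also E[M_τ] = E[X_τ^2] − E[τ]. The walk exits at 0 or 133, with P(hit 133 first) = 57/133, so E[X_τ^2] = 133^2 · 57/133 + 0 = 7581. Thus E[τ] = E[X_τ^2] − E[M_τ] = 7581 − 3249 = 4332 = 57(133 − 57) = 4332.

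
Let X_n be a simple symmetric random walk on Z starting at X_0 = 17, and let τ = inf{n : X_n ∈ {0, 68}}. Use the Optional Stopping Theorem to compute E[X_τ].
E[X_τ] = 17

X_n is a martingale and τ is a bounded-mean stopping time (indeed τ is finite a.s. with bounded expectation since the walk is in a bounded region). By the OST, E[X_τ] = E[X_0] = 17. Equivalently: E[X_τ] = 68 · P(hit 68 first) + 0 · P(hit 0 first) = 68 · (17/68) = 17.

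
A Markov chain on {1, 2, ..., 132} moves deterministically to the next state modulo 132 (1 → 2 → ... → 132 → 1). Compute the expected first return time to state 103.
E[T_103 | X_0 = 103] = 132

The chain cycles deterministically, so starting at state 103 it returns in exactly 132 steps. Equivalently, the stationary distribution is uniform π_j = 1/132 for every state j, so by Kac's formula E[T_103] = 1/π_103 = 132.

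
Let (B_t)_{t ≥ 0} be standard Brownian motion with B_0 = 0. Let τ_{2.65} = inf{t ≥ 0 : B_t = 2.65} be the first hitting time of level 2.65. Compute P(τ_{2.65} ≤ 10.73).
P(τ_{2.65} ≤ 10.73) = 2(1 − Φ(2.65/√10.73)) = 2(1 − Φ(0.8090)) ≈ 0.4185

By the reflection principle for standard BM, P(τ_b ≤ t) = 2 · P(B_t ≥ b). Since B_t ~ N(0, t), P(B_t ≥ 2.65) = 1 − Φ(2.65/√t) = 1 − Φ(2.65/√10.73) = 1 − Φ(0.8090) ≈ 0.20926. Doubling: P(τ_{2.65} ≤ 10.73) ≈ 2 · 0.20926 = 0.41852 ≈ 0.4185.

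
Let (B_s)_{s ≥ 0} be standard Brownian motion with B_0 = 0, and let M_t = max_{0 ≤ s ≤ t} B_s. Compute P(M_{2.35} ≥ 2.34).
P(M_{2.35} ≥ 2.34) = 2·P(B_{2.35} ≥ 2.34) = 2(1 − Φ(2.34/√2.35)) ≈ 0.1269

By the reflection principle for Brownian motion, P(M_t ≥ a) = 2 · P(B_t ≥ a) for a ≥ 0. Since B_t ~ N(0, t), P(B_t ≥ 2.34) = 1 − Φ(2.34/√t) = 1 − Φ(2.34/√2.35) = 1 − Φ(1.5264). So
  P(M_{2.35} ≥ 2.34) = 2(1 − Φ(1.5264)) ≈ 0.1269.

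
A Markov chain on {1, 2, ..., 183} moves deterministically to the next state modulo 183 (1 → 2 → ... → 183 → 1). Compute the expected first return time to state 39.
E[T_39 | X_0 = 39] = 183

The chain cycles deterministically, so starting at state 39 it returns in exactly 183 steps. Equivalently, the stationary distribution is uniform π_j = 1/183 for every state j, so by Kac's formula E[T_39] = 1/π_39 = 183.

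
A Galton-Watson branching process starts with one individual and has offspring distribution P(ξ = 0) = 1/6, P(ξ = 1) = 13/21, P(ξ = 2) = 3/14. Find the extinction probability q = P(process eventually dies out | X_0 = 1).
q = 7/9

The pgf is f(s) = 1/6 + 13/21·s + 3/14·s². The extinction probability q is the smallest fixed point of f in [0, 1]. Setting s = f(s):
  3/14·s² + (13/21 − 1)·s + 1/6 = 0
  3/14·s² − (1/6 + 3/14)·s + 1/6 = 0
which factors as (s − 1)·(3/14·s − 1/6) = 0, giving roots s = 1 and s = (1/6)/(3/14) = 7/9.
Mean offspring μ = 13/21 + 2·3/14 = 22/21 > 1 (supercritical), so q < 1. The extinction probability is the smaller root: q = (1/6)/(3/14) = 7/9.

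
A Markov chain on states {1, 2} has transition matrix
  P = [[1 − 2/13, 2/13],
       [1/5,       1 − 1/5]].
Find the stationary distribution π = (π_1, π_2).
π_1 = 13/23, π_2 = 10/23

Solve πP = π with π_1 + π_2 = 1. From πP = π: π_1 · (1 − 2/13) + π_2 · 1/5 = π_1 ⇒ π_2 · 1/5 = π_1 · 2/13 ⇒ π_2/π_1 = (2/13)/(1/5) = 10/13. Together with π_1 + π_2 = 1:
  π_1 = (1/5)/(2/13 + 1/5) = (1/5)/(23/65) = 13/23,
  π_2 = (2/13)/(2/13 + 1/5) = (2/13)/(23/65) = 10/23.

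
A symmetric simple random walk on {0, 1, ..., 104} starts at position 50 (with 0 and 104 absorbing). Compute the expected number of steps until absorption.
E[τ | X_0 = 50] = 2700

Let v_k = E[τ | X_0 = k]. Boundary: v_0 = v_104 = 0. Recurrence: v_k = 1 + (v_{k-1} + v_{k+1})/2 for 1 ≤ k ≤ 103. The particular solution to v_k − (v_{k-1} + v_{k+1})/2 = 1 is v_k = −k^2. Adding homogeneous solution A + B k and matching boundaries gives v_k = k (104 − k). Substituting k = 50: v_50 = 50 · 54 = 2700.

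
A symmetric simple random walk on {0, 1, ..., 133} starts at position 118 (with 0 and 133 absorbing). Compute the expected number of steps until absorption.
E[τ | X_0 = 118] = 1770

Let v_k = E[τ | X_0 = k]. Boundary: v_0 = v_133 = 0. Recurrence: v_k = 1 + (v_{k-1} + v_{k+1})/2 for 1 ≤ k ≤ 132. The particular solution to v_k − (v_{k-1} + v_{k+1})/2 = 1 is v_k = −k^2. Adding homogeneous solution A + B k and matching boundaries gives v_k = k (133 − k). Substituting k = 118: v_118 = 118 · 15 = 1770.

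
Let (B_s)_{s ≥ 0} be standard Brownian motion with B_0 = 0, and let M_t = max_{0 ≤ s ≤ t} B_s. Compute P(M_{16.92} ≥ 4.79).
P(M_{16.92} ≥ 4.79) = 2·P(B_{16.92} ≥ 4.79) = 2(1 − Φ(4.79/√16.92)) ≈ 0.2442

By the reflection principle for Brownian motion, P(M_t ≥ a) = 2 · P(B_t ≥ a) for a ≥ 0. Since B_t ~ N(0, t), P(B_t ≥ 4.79) = 1 − Φ(4.79/√t) = 1 − Φ(4.79/√16.92) = 1 − Φ(1.1645). So
  P(M_{16.92} ≥ 4.79) = 2(1 − Φ(1.1645)) ≈ 0.2442.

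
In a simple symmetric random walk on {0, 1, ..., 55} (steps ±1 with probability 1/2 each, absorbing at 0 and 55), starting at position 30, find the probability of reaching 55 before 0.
P(hit 55 before 0) = 30/55 = 6/11

Let u_k = P(hit 55 before 0 | start at k). Then u_0 = 0, u_55 = 1, and u_k = u_{k-1}/2 + u_{k+1}/2 for 1 ≤ k ≤ 54. This harmonic recurrence is solved by u_k = k/55, giving u_30 = 30/55 = 6/11.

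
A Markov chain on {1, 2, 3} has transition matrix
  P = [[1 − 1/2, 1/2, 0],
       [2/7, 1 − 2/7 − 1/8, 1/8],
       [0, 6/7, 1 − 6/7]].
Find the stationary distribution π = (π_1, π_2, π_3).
π = (192/577, 336/577, 49/577)

This is a birth-death chain on three states, which satisfies detailed balance: π_1 · P_{12} = π_2 · P_{21} and π_2 · P_{23} = π_3 · P_{32}.
From π_1 · 1/2 = π_2 · 2/7: π_2/π_1 = (1/2)/(2/7) = 7/4.
From π_2 · 1/8 = π_3 · 6/7: π_3/π_2 = (1/8)/(6/7) = 7/48.
Take π_1 proportional to 1; then unnormalized π = (1, 7/4, 49/192). Normalize by dividing by the sum 577/192:
  π = (192/577, 336/577, 49/577).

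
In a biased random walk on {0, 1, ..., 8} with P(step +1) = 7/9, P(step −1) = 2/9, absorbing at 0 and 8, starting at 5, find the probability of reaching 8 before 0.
P(hit 8 before 0) = (1 − (2/7)^5) / (1 − (2/7)^8) = 1150765/1152909

Let u_k denote P(reach 8 before 0 | start at k). Boundary: u_0 = 0, u_8 = 1. Recurrence: u_k = 7/9·u_{k+1} + 2/9·u_{k-1} for 1 ≤ k ≤ 7. Try u_k = A + B·r^k with r = q/p = (2/9)/(7/9) = 2/7. Substitution satisfies the recurrence; boundary conditions give:
  u_k = (1 − r^k) / (1 − r^N) = (1 − (2/7)^5) / (1 − (2/7)^8) = 1150765/1152909.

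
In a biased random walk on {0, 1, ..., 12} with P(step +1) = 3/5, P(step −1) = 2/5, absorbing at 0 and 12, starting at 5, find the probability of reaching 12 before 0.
P(hit 12 before 0) = (1 − (2/3)^5) / (1 − (2/3)^12) = 461457/527345

Let u_k denote P(reach 12 before 0 | start at k). Boundary: u_0 = 0, u_12 = 1. Recurrence: u_k = 3/5·u_{k+1} + 2/5·u_{k-1} for 1 ≤ k ≤ 11. Try u_k = A + B·r^k with r = q/p = (2/5)/(3/5) = 2/3. Substitution satisfies the recurrence; boundary conditions give:
  u_k = (1 − r^k) / (1 − r^N) = (1 − (2/3)^5) / (1 − (2/3)^12) = 461457/527345.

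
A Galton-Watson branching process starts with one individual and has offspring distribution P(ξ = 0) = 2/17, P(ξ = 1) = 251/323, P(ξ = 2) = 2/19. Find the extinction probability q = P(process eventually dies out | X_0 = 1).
q = 1

Mean offspring μ = 0·2/17 + 1·251/323 + 2·2/19 = 319/323 ≤ 1. For μ ≤ 1 with offspring not concentrated at 1, the Galton-Watson process goes extinct almost surely, so q = 1.
(Algebraic check: The pgf is f(s) = 2/17 + 251/323·s + 2/19·s². The extinction probability q is the smallest fixed point of f in [0, 1]. Setting s = f(s):
  2/19·s² + (251/323 − 1)·s + 2/17 = 0
  2/19·s² − (2/17 + 2/19)·s + 2/17 = 0
which factors as (s − 1)·(2/19·s − 2/17) = 0, giving roots s = 1 and s = (2/17)/(2/19) = 19/17. Since 19/17 ≥ 1, the smallest root in [0, 1] is s = 1.)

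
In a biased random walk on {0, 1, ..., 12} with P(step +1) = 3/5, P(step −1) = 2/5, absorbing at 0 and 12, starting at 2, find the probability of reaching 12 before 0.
P(hit 12 before 0) = (1 − (2/3)^2) / (1 − (2/3)^12) = 59049/105469

Let u_k denote P(reach 12 before 0 | start at k). Boundary: u_0 = 0, u_12 = 1. Recurrence: u_k = 3/5·u_{k+1} + 2/5·u_{k-1} for 1 ≤ k ≤ 11. Try u_k = A + B·r^k with r = q/p = (2/5)/(3/5) = 2/3. Substitution satisfies the recurrence; boundary conditions give:
  u_k = (1 − r^k) / (1 − r^N) = (1 − (2/3)^2) / (1 − (2/3)^12) = 59049/105469.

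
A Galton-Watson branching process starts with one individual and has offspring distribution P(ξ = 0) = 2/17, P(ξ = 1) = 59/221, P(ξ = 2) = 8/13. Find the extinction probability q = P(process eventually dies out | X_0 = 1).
q = 13/68

The pgf is f(s) = 2/17 + 59/221·s + 8/13·s². The extinction probability q is the smallest fixed point of f in [0, 1]. Setting s = f(s):
  8/13·s² + (59/221 − 1)·s + 2/17 = 0
  8/13·s² − (2/17 + 8/13)·s + 2/17 = 0
which factors as (s − 1)·(8/13·s − 2/17) = 0, giving roots s = 1 and s = (2/17)/(8/13) = 13/68.
Mean offspring μ = 59/221 + 2·8/13 = 331/221 > 1 (supercritical), so q < 1. The extinction probability is the smaller root: q = (2/17)/(8/13) = 13/68.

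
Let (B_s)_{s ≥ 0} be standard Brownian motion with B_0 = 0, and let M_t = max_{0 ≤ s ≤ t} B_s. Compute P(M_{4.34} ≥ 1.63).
P(M_{4.34} ≥ 1.63) = 2·P(B_{4.34} ≥ 1.63) = 2(1 − Φ(1.63/√4.34)) ≈ 0.4340

By the reflection principle for Brownian motion, P(M_t ≥ a) = 2 · P(B_t ≥ a) for a ≥ 0. Since B_t ~ N(0, t), P(B_t ≥ 1.63) = 1 − Φ(1.63/√t) = 1 − Φ(1.63/√4.34) = 1 − Φ(0.7824). So
  P(M_{4.34} ≥ 1.63) = 2(1 − Φ(0.7824)) ≈ 0.4340.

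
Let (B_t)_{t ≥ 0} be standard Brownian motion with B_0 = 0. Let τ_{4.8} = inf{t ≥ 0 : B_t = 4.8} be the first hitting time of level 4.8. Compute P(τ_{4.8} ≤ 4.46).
P(τ_{4.8} ≤ 4.46) = 2(1 − Φ(4.8/√4.46)) = 2(1 − Φ(2.2729)) ≈ 0.0230

By the reflection principle for standard BM, P(τ_b ≤ t) = 2 · P(B_t ≥ b). Since B_t ~ N(0, t), P(B_t ≥ 4.8) = 1 − Φ(4.8/√t) = 1 − Φ(4.8/√4.46) = 1 − Φ(2.2729) ≈ 0.01152. Doubling: P(τ_{4.8} ≤ 4.46) ≈ 2 · 0.01152 = 0.02304 ≈ 0.0230.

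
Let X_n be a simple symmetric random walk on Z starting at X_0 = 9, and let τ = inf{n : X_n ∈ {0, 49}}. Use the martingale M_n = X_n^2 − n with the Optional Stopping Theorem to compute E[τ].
E[τ] = 360

M_n = X_n^2 − n is a martingale (since E[X_{n+1}^2 | F_n] = X_n^2 + 1). By OST (τ has finite mean in a bounded region), E[M_τ] = E[M_0] = X_0^2 − 0 = 9^2 = 81. Also E[M_τ] = E[X_τ^2] − E[τ]. The walk exits at 0 or 49, with P(hit 49 first) = 9/49, so E[X_τ^2] = 49^2 · 9/49 + 0 = 441. Thus E[τ] = E[X_τ^2] − E[M_τ] = 441 − 81 = 360 = 9(49 − 9) = 360.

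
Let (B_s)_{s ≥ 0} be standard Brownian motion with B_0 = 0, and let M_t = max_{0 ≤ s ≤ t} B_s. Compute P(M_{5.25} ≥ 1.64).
P(M_{5.25} ≥ 1.64) = 2·P(B_{5.25} ≥ 1.64) = 2(1 − Φ(1.64/√5.25)) ≈ 0.4741

By the reflection principle for Brownian motion, P(M_t ≥ a) = 2 · P(B_t ≥ a) for a ≥ 0. Since B_t ~ N(0, t), P(B_t ≥ 1.64) = 1 − Φ(1.64/√t) = 1 − Φ(1.64/√5.25) = 1 − Φ(0.7158). So
  P(M_{5.25} ≥ 1.64) = 2(1 − Φ(0.7158)) ≈ 0.4741.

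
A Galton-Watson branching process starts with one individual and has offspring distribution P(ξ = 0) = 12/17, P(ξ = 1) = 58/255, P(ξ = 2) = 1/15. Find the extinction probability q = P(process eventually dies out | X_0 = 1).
q = 1

Mean offspring μ = 0·12/17 + 1·58/255 + 2·1/15 = 92/255 ≤ 1. For μ ≤ 1 with offspring not concentrated at 1, the Galton-Watson process goes extinct almost surely, so q = 1.
(Algebraic check: The pgf is f(s) = 12/17 + 58/255·s + 1/15·s². The extinction probability q is the smallest fixed point of f in [0, 1]. Setting s = f(s):
  1/15·s² + (58/255 − 1)·s + 12/17 = 0
  1/15·s² − (12/17 + 1/15)·s + 12/17 = 0
which factors as (s − 1)·(1/15·s − 12/17) = 0, giving roots s = 1 and s = (12/17)/(1/15) = 180/17. Since 180/17 ≥ 1, the smallest root in [0, 1] is s = 1.)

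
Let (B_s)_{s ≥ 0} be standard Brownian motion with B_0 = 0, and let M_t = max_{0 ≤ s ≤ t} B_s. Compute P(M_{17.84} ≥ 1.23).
P(M_{17.84} ≥ 1.23) = 2·P(B_{17.84} ≥ 1.23) = 2(1 − Φ(1.23/√17.84)) ≈ 0.7709

By the reflection principle for Brownian motion, P(M_t ≥ a) = 2 · P(B_t ≥ a) for a ≥ 0. Since B_t ~ N(0, t), P(B_t ≥ 1.23) = 1 − Φ(1.23/√t) = 1 − Φ(1.23/√17.84) = 1 − Φ(0.2912). So
  P(M_{17.84} ≥ 1.23) = 2(1 − Φ(0.2912)) ≈ 0.7709.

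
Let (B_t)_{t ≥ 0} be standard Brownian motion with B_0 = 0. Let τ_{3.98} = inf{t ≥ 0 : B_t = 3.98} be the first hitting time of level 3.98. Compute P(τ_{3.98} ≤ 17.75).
P(τ_{3.98} ≤ 17.75) = 2(1 − Φ(3.98/√17.75)) = 2(1 − Φ(0.9447)) ≈ 0.3448

By the reflection principle for standard BM, P(τ_b ≤ t) = 2 · P(B_t ≥ b). Since B_t ~ N(0, t), P(B_t ≥ 3.98) = 1 − Φ(3.98/√t) = 1 − Φ(3.98/√17.75) = 1 − Φ(0.9447) ≈ 0.17241. Doubling: P(τ_{3.98} ≤ 17.75) ≈ 2 · 0.17241 = 0.34482 ≈ 0.3448.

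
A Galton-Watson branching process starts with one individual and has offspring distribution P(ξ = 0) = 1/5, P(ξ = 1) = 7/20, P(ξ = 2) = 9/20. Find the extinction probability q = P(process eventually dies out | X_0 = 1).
q = 4/9

The pgf is f(s) = 1/5 + 7/20·s + 9/20·s². The extinction probability q is the smallest fixed point of f in [0, 1]. Setting s = f(s):
  9/20·s² + (7/20 − 1)·s + 1/5 = 0
  9/20·s² − (1/5 + 9/20)·s + 1/5 = 0
which factors as (s − 1)·(9/20·s − 1/5) = 0, giving roots s = 1 and s = (1/5)/(9/20) = 4/9.
Mean offspring μ = 7/20 + 2·9/20 = 5/4 > 1 (supercritical), so q < 1. The extinction probability is the smaller root: q = (1/5)/(9/20) = 4/9.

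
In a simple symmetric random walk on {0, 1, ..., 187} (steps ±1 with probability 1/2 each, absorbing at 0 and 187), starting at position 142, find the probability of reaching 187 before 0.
P(hit 187 before 0) = 142/187

Let u_k = P(hit 187 before 0 | start at k). Then u_0 = 0, u_187 = 1, and u_k = u_{k-1}/2 + u_{k+1}/2 for 1 ≤ k ≤ 186. This harmonic recurrence is solved by u_k = k/187, giving u_142 = 142/187.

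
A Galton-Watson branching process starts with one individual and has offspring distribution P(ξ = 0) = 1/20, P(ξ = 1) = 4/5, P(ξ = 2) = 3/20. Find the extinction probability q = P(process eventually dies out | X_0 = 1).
q = 1/3

The pgf is f(s) = 1/20 + 4/5·s + 3/20·s². The extinction probability q is the smallest fixed point of f in [0, 1]. Setting s = f(s):
  3/20·s² + (4/5 − 1)·s + 1/20 = 0
  3/20·s² − (1/20 + 3/20)·s + 1/20 = 0
which factors as (s − 1)·(3/20·s − 1/20) = 0, giving roots s = 1 and s = (1/20)/(3/20) = 1/3.
Mean offspring μ = 4/5 + 2·3/20 = 11/10 > 1 (supercritical), so q < 1. The extinction probability is the smaller root: q = (1/20)/(3/20) = 1/3.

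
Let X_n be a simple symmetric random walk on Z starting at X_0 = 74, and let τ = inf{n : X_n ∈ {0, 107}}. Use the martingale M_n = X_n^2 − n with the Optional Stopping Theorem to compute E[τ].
E[τ] = 2442

M_n = X_n^2 − n is a martingale (since E[X_{n+1}^2 | F_n] = X_n^2 + 1). By OST (τ has finite mean in a bounded region), E[M_τ] = E[M_0] = X_0^2 − 0 = 74^2 = 5476. Also E[M_τ] = E[X_τ^2] − E[τ]. The walk exits at 0 or 107, with P(hit 107 first) = 74/107, so E[X_τ^2] = 107^2 · 74/107 + 0 = 7918. Thus E[τ] = E[X_τ^2] − E[M_τ] = 7918 − 5476 = 2442 = 74(107 − 74) = 2442.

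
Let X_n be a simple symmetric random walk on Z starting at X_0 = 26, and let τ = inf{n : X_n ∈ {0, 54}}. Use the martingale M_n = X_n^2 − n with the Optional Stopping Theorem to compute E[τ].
E[τ] = 728

M_n = X_n^2 − n is a martingale (since E[X_{n+1}^2 | F_n] = X_n^2 + 1). By OST (τ has finite mean in a bounded region), E[M_τ] = E[M_0] = X_0^2 − 0 = 26^2 = 676. Also E[M_τ] = E[X_τ^2] − E[τ]. The walk exits at 0 or 54, with P(hit 54 first) = 26/54, so E[X_τ^2] = 54^2 · 26/54 + 0 = 1404. Thus E[τ] = E[X_τ^2] − E[M_τ] = 1404 − 676 = 728 = 26(54 − 26) = 728.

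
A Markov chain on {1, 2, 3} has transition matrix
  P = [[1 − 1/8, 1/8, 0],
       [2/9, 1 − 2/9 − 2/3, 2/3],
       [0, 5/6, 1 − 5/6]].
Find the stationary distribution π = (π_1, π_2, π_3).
π = (80/161, 45/161, 36/161)

This is a birth-death chain on three states, which satisfies detailed balance: π_1 · P_{12} = π_2 · P_{21} and π_2 · P_{23} = π_3 · P_{32}.
From π_1 · 1/8 = π_2 · 2/9: π_2/π_1 = (1/8)/(2/9) = 9/16.
From π_2 · 2/3 = π_3 · 5/6: π_3/π_2 = (2/3)/(5/6) = 4/5.
Take π_1 proportional to 1; then unnormalized π = (1, 9/16, 9/20). Normalize by dividing by the sum 161/80:
  π = (80/161, 45/161, 36/161).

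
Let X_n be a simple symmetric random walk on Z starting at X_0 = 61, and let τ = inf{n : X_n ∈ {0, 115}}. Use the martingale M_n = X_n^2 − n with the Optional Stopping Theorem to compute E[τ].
E[τ] = 3294

M_n = X_n^2 − n is a martingale (since E[X_{n+1}^2 | F_n] = X_n^2 + 1). By OST (τ has finite mean in a bounded region), E[M_τ] = E[M_0] = X_0^2 − 0 = 61^2 = 3721. Also E[M_τ] = E[X_τ^2] − E[τ]. The walk exits at 0 or 115, with P(hit 115 first) = 61/115, so E[X_τ^2] = 115^2 · 61/115 + 0 = 7015. Thus E[τ] = E[X_τ^2] − E[M_τ] = 7015 − 3721 = 3294 = 61(115 − 61) = 3294.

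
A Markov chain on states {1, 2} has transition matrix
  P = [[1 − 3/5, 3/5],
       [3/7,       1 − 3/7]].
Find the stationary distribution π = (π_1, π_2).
π_1 = 5/12, π_2 = 7/12

Solve πP = π with π_1 + π_2 = 1. From πP = π: π_1 · (1 − 3/5) + π_2 · 3/7 = π_1 ⇒ π_2 · 3/7 = π_1 · 3/5 ⇒ π_2/π_1 = (3/5)/(3/7) = 7/5. Together with π_1 + π_2 = 1:
  π_1 = (3/7)/(3/5 + 3/7) = (3/7)/(36/35) = 5/12,
  π_2 = (3/5)/(3/5 + 3/7) = (3/5)/(36/35) = 7/12.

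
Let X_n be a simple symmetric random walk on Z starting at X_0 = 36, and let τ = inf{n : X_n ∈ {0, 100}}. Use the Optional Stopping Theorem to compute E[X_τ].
E[X_τ] = 36

X_n is a martingale and τ is a bounded-mean stopping time (indeed τ is finite a.s. with bounded expectation since the walk is in a bounded region). By the OST, E[X_τ] = E[X_0] = 36. Equivalently: E[X_τ] = 100 · P(hit 100 first) + 0 · P(hit 0 first) = 100 · (36/100) = 36.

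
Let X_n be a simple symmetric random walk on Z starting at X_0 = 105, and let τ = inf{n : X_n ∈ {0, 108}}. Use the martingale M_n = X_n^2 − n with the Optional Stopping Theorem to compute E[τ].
E[τ] = 315

M_n = X_n^2 − n is a martingale (since E[X_{n+1}^2 | F_n] = X_n^2 + 1). By OST (τ has finite mean in a bounded region), E[M_τ] = E[M_0] = X_0^2 − 0 = 105^2 = 11025. Also E[M_τ] = E[X_τ^2] − E[τ]. The walk exits at 0 or 108, with P(hit 108 first) = 105/108, so E[X_τ^2] = 108^2 · 105/108 + 0 = 11340. Thus E[τ] = E[X_τ^2] − E[M_τ] = 11340 − 11025 = 315 = 105(108 − 105) = 315.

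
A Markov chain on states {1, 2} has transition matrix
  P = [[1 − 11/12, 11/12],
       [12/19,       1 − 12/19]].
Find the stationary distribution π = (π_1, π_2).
π_1 = 144/353, π_2 = 209/353

Solve πP = π with π_1 + π_2 = 1. From πP = π: π_1 · (1 − 11/12) + π_2 · 12/19 = π_1 ⇒ π_2 · 12/19 = π_1 · 11/12 ⇒ π_2/π_1 = (11/12)/(12/19) = 209/144. Together with π_1 + π_2 = 1:
  π_1 = (12/19)/(11/12 + 12/19) = (12/19)/(353/228) = 144/353,
  π_2 = (11/12)/(11/12 + 12/19) = (11/12)/(353/228) = 209/353.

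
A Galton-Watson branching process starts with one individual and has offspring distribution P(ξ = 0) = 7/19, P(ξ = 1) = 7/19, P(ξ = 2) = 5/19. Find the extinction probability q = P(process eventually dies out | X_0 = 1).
q = 1

Mean offspring μ = 0·7/19 + 1·7/19 + 2·5/19 = 17/19 ≤ 1. For μ ≤ 1 with offspring not concentrated at 1, the Galton-Watson process goes extinct almost surely, so q = 1.
(Algebraic check: The pgf is f(s) = 7/19 + 7/19·s + 5/19·s². The extinction probability q is the smallest fixed point of f in [0, 1]. Setting s = f(s):
  5/19·s² + (7/19 − 1)·s + 7/19 = 0
  5/19·s² − (7/19 + 5/19)·s + 7/19 = 0
which factors as (s − 1)·(5/19·s − 7/19) = 0, giving roots s = 1 and s = (7/19)/(5/19) = 7/5. Since 7/5 ≥ 1, the smallest root in [0, 1] is s = 1.)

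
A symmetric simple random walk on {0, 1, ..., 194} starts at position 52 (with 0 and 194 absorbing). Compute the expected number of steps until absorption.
E[τ | X_0 = 52] = 7384

Let v_k = E[τ | X_0 = k]. Boundary: v_0 = v_194 = 0. Recurrence: v_k = 1 + (v_{k-1} + v_{k+1})/2 for 1 ≤ k ≤ 193. The particular solution to v_k − (v_{k-1} + v_{k+1})/2 = 1 is v_k = −k^2. Adding homogeneous solution A + B k and matching boundaries gives v_k = k (194 − k). Substituting k = 52: v_52 = 52 · 142 = 7384.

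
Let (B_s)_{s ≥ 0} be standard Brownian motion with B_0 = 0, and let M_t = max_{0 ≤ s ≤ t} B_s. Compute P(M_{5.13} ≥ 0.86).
P(M_{5.13} ≥ 0.86) = 2·P(B_{5.13} ≥ 0.86) = 2(1 − Φ(0.86/√5.13)) ≈ 0.7042

By the reflection principle for Brownian motion, P(M_t ≥ a) = 2 · P(B_t ≥ a) for a ≥ 0. Since B_t ~ N(0, t), P(B_t ≥ 0.86) = 1 − Φ(0.86/√t) = 1 − Φ(0.86/√5.13) = 1 − Φ(0.3797). So
  P(M_{5.13} ≥ 0.86) = 2(1 − Φ(0.3797)) ≈ 0.7042.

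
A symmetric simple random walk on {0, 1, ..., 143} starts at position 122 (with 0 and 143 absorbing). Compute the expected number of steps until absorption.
E[τ | X_0 = 122] = 2562

Let v_k = E[τ | X_0 = k]. Boundary: v_0 = v_143 = 0. Recurrence: v_k = 1 + (v_{k-1} + v_{k+1})/2 for 1 ≤ k ≤ 142. The particular solution to v_k − (v_{k-1} + v_{k+1})/2 = 1 is v_k = −k^2. Adding homogeneous solution A + B k and matching boundaries gives v_k = k (143 − k). Substituting k = 122: v_122 = 122 · 21 = 2562.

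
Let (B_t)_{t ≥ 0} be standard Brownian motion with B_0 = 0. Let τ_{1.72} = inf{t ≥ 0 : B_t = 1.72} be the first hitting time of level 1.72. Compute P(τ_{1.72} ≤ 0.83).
P(τ_{1.72} ≤ 0.83) = 2(1 − Φ(1.72/√0.83)) = 2(1 − Φ(1.8879)) ≈ 0.0590

By the reflection principle for standard BM, P(τ_b ≤ t) = 2 · P(B_t ≥ b). Since B_t ~ N(0, t), P(B_t ≥ 1.72) = 1 − Φ(1.72/√t) = 1 − Φ(1.72/√0.83) = 1 − Φ(1.8879) ≈ 0.02952. Doubling: P(τ_{1.72} ≤ 0.83) ≈ 2 · 0.02952 = 0.05904 ≈ 0.0590.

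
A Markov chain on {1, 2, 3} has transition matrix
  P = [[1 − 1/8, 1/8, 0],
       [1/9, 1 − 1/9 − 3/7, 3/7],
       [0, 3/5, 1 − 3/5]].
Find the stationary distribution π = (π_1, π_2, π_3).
π = (14/41, 63/164, 45/164)

This is a birth-death chain on three states, which satisfies detailed balance: π_1 · P_{12} = π_2 · P_{21} and π_2 · P_{23} = π_3 · P_{32}.
From π_1 · 1/8 = π_2 · 1/9: π_2/π_1 = (1/8)/(1/9) = 9/8.
From π_2 · 3/7 = π_3 · 3/5: π_3/π_2 = (3/7)/(3/5) = 5/7.
Take π_1 proportional to 1; then unnormalized π = (1, 9/8, 45/56). Normalize by dividing by the sum 41/14:
  π = (14/41, 63/164, 45/164).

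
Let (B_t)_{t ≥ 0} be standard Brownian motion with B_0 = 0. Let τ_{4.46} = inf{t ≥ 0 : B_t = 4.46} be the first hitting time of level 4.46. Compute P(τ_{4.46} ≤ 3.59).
P(τ_{4.46} ≤ 3.59) = 2(1 − Φ(4.46/√3.59)) = 2(1 − Φ(2.3539)) ≈ 0.0186

By the reflection principle for standard BM, P(τ_b ≤ t) = 2 · P(B_t ≥ b). Since B_t ~ N(0, t), P(B_t ≥ 4.46) = 1 − Φ(4.46/√t) = 1 − Φ(4.46/√3.59) = 1 − Φ(2.3539) ≈ 0.00929. Doubling: P(τ_{4.46} ≤ 3.59) ≈ 2 · 0.00929 = 0.01858 ≈ 0.0186.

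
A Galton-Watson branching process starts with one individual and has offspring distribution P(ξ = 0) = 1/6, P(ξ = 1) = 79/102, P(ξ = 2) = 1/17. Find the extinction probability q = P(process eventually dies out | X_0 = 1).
q = 1

Mean offspring μ = 0·1/6 + 1·79/102 + 2·1/17 = 91/102 ≤ 1. For μ ≤ 1 with offspring not concentrated at 1, the Galton-Watson process goes extinct almost surely, so q = 1.
(Algebraic check: The pgf is f(s) = 1/6 + 79/102·s + 1/17·s². The extinction probability q is the smallest fixed point of f in [0, 1]. Setting s = f(s):
  1/17·s² + (79/102 − 1)·s + 1/6 = 0
  1/17·s² − (1/6 + 1/17)·s + 1/6 = 0
which factors as (s − 1)·(1/17·s − 1/6) = 0, giving roots s = 1 and s = (1/6)/(1/17) = 17/6. Since 17/6 ≥ 1, the smallest root in [0, 1] is s = 1.)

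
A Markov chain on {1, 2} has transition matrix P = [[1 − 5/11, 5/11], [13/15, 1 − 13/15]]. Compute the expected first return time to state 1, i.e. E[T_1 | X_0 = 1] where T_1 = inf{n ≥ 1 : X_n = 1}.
E[T_1 | X_0 = 1] = 1/π_1 = 218/143

For an irreducible recurrent Markov chain with stationary distribution π, E[T_i | X_0 = i] = 1/π_i (Kac's formula). Here π_1 = (13/15)/(5/11 + 13/15) = (13/15)/(218/165) = 143/218, so E[T_1 | X_0 = 1] = 1/π_1 = (5/11 + 13/15)/(13/15) = (218/165)/(13/15) = 218/143.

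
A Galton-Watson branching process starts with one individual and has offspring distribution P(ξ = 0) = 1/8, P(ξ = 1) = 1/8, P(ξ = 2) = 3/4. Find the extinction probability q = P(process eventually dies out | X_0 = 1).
q = 1/6

The pgf is f(s) = 1/8 + 1/8·s + 3/4·s². The extinction probability q is the smallest fixed point of f in [0, 1]. Setting s = f(s):
  3/4·s² + (1/8 − 1)·s + 1/8 = 0
  3/4·s² − (1/8 + 3/4)·s + 1/8 = 0
which factors as (s − 1)·(3/4·s − 1/8) = 0, giving roots s = 1 and s = (1/8)/(3/4) = 1/6.
Mean offspring μ = 1/8 + 2·3/4 = 13/8 > 1 (supercritical), so q < 1. The extinction probability is the smaller root: q = (1/8)/(3/4) = 1/6.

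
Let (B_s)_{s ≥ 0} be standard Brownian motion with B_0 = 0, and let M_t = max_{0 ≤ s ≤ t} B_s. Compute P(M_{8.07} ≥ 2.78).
P(M_{8.07} ≥ 2.78) = 2·P(B_{8.07} ≥ 2.78) = 2(1 − Φ(2.78/√8.07)) ≈ 0.3278

By the reflection principle for Brownian motion, P(M_t ≥ a) = 2 · P(B_t ≥ a) for a ≥ 0. Since B_t ~ N(0, t), P(B_t ≥ 2.78) = 1 − Φ(2.78/√t) = 1 − Φ(2.78/√8.07) = 1 − Φ(0.9786). So
  P(M_{8.07} ≥ 2.78) = 2(1 − Φ(0.9786)) ≈ 0.3278.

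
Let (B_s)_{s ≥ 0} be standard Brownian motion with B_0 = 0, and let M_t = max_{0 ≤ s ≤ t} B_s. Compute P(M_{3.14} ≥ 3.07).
P(M_{3.14} ≥ 3.07) = 2·P(B_{3.14} ≥ 3.07) = 2(1 − Φ(3.07/√3.14)) ≈ 0.0832

By the reflection principle for Brownian motion, P(M_t ≥ a) = 2 · P(B_t ≥ a) for a ≥ 0. Since B_t ~ N(0, t), P(B_t ≥ 3.07) = 1 − Φ(3.07/√t) = 1 − Φ(3.07/√3.14) = 1 − Φ(1.7325). So
  P(M_{3.14} ≥ 3.07) = 2(1 − Φ(1.7325)) ≈ 0.0832.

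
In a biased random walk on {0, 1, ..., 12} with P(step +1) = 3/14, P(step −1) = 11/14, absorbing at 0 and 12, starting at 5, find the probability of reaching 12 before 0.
P(hit 12 before 0) = (1 − (11/3)^5) / (1 − (11/3)^12) = 43960887/392303480660

Let u_k denote P(reach 12 before 0 | start at k). Boundary: u_0 = 0, u_12 = 1. Recurrence: u_k = 3/14·u_{k+1} + 11/14·u_{k-1} for 1 ≤ k ≤ 11. Try u_k = A + B·r^k with r = q/p = (11/14)/(3/14) = 11/3. Substitution satisfies the recurrence; boundary conditions give:
  u_k = (1 − r^k) / (1 − r^N) = (1 − (11/3)^5) / (1 − (11/3)^12) = 43960887/392303480660.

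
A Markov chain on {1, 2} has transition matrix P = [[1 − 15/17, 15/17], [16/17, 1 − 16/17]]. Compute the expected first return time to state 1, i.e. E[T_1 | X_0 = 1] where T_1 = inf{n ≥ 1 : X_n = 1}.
E[T_1 | X_0 = 1] = 1/π_1 = 31/16

For an irreducible recurrent Markov chain with stationary distribution π, E[T_i | X_0 = i] = 1/π_i (Kac's formula). Here π_1 = (16/17)/(15/17 + 16/17) = (16/17)/(31/17) = 16/31, so E[T_1 | X_0 = 1] = 1/π_1 = (15/17 + 16/17)/(16/17) = (31/17)/(16/17) = 31/16.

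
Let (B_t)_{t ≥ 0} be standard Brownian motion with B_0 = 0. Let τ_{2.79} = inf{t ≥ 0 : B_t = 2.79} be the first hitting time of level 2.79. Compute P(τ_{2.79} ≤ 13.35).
P(τ_{2.79} ≤ 13.35) = 2(1 − Φ(2.79/√13.35)) = 2(1 − Φ(0.7636)) ≈ 0.4451

By the reflection principle for standard BM, P(τ_b ≤ t) = 2 · P(B_t ≥ b). Since B_t ~ N(0, t), P(B_t ≥ 2.79) = 1 − Φ(2.79/√t) = 1 − Φ(2.79/√13.35) = 1 − Φ(0.7636) ≈ 0.22255. Doubling: P(τ_{2.79} ≤ 13.35) ≈ 2 · 0.22255 = 0.44510 ≈ 0.4451.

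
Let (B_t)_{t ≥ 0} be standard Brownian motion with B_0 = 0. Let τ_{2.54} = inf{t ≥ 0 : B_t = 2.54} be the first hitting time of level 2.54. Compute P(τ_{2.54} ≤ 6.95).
P(τ_{2.54} ≤ 6.95) = 2(1 − Φ(2.54/√6.95)) = 2(1 − Φ(0.9635)) ≈ 0.3353

By the reflection principle for standard BM, P(τ_b ≤ t) = 2 · P(B_t ≥ b). Since B_t ~ N(0, t), P(B_t ≥ 2.54) = 1 − Φ(2.54/√t) = 1 − Φ(2.54/√6.95) = 1 − Φ(0.9635) ≈ 0.16765. Doubling: P(τ_{2.54} ≤ 6.95) ≈ 2 · 0.16765 = 0.33530 ≈ 0.3353.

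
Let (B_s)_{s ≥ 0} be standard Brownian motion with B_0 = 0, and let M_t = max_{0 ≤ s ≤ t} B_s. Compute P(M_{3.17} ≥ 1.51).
P(M_{3.17} ≥ 1.51) = 2·P(B_{3.17} ≥ 1.51) = 2(1 − Φ(1.51/√3.17)) ≈ 0.3964

By the reflection principle for Brownian motion, P(M_t ≥ a) = 2 · P(B_t ≥ a) for a ≥ 0. Since B_t ~ N(0, t), P(B_t ≥ 1.51) = 1 − Φ(1.51/√t) = 1 − Φ(1.51/√3.17) = 1 − Φ(0.8481). So
  P(M_{3.17} ≥ 1.51) = 2(1 − Φ(0.8481)) ≈ 0.3964.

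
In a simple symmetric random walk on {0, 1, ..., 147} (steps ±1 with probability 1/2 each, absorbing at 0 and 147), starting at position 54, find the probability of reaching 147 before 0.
P(hit 147 before 0) = 54/147 = 18/49

Let u_k = P(hit 147 before 0 | start at k). Then u_0 = 0, u_147 = 1, and u_k = u_{k-1}/2 + u_{k+1}/2 for 1 ≤ k ≤ 146. This harmonic recurrence is solved by u_k = k/147, giving u_54 = 54/147 = 18/49.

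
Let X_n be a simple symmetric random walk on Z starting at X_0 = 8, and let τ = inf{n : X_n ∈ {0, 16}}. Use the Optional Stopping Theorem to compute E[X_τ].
E[X_τ] = 8

X_n is a martingale and τ is a bounded-mean stopping time (indeed τ is finite a.s. with bounded expectation since the walk is in a bounded region). By the OST, E[X_τ] = E[X_0] = 8. Equivalently: E[X_τ] = 16 · P(hit 16 first) + 0 · P(hit 0 first) = 16 · (8/16) = 8.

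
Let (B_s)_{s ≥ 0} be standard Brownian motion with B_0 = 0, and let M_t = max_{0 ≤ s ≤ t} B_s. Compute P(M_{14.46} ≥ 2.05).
P(M_{14.46} ≥ 2.05) = 2·P(B_{14.46} ≥ 2.05) = 2(1 − Φ(2.05/√14.46)) ≈ 0.5898

By the reflection principle for Brownian motion, P(M_t ≥ a) = 2 · P(B_t ≥ a) for a ≥ 0. Since B_t ~ N(0, t), P(B_t ≥ 2.05) = 1 − Φ(2.05/√t) = 1 − Φ(2.05/√14.46) = 1 − Φ(0.5391). So
  P(M_{14.46} ≥ 2.05) = 2(1 − Φ(0.5391)) ≈ 0.5898.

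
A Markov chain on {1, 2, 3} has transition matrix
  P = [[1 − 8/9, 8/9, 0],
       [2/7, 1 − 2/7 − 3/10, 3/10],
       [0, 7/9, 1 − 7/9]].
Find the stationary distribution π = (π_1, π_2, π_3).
π = (45/239, 140/239, 54/239)

This is a birth-death chain on three states, which satisfies detailed balance: π_1 · P_{12} = π_2 · P_{21} and π_2 · P_{23} = π_3 · P_{32}.
From π_1 · 8/9 = π_2 · 2/7: π_2/π_1 = (8/9)/(2/7) = 28/9.
From π_2 · 3/10 = π_3 · 7/9: π_3/π_2 = (3/10)/(7/9) = 27/70.
Take π_1 proportional to 1; then unnormalized π = (1, 28/9, 6/5). Normalize by dividing by the sum 239/45:
  π = (45/239, 140/239, 54/239).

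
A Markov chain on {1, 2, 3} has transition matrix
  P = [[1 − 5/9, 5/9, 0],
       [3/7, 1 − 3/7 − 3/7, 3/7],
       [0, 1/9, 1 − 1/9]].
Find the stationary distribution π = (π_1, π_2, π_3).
π = (27/197, 35/197, 135/197)

This is a birth-death chain on three states, which satisfies detailed balance: π_1 · P_{12} = π_2 · P_{21} and π_2 · P_{23} = π_3 · P_{32}.
From π_1 · 5/9 = π_2 · 3/7: π_2/π_1 = (5/9)/(3/7) = 35/27.
From π_2 · 3/7 = π_3 · 1/9: π_3/π_2 = (3/7)/(1/9) = 27/7.
Take π_1 proportional to 1; then unnormalized π = (1, 35/27, 5). Normalize by dividing by the sum 197/27:
  π = (27/197, 35/197, 135/197).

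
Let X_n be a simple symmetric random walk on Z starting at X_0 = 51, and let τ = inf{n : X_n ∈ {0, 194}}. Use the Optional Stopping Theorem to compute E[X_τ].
E[X_τ] = 51

X_n is a martingale and τ is a bounded-mean stopping time (indeed τ is finite a.s. with bounded expectation since the walk is in a bounded region). By the OST, E[X_τ] = E[X_0] = 51. Equivalently: E[X_τ] = 194 · P(hit 194 first) + 0 · P(hit 0 first) = 194 · (51/194) = 51.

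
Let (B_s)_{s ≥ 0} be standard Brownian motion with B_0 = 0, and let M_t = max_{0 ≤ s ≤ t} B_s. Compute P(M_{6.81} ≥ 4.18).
P(M_{6.81} ≥ 4.18) = 2·P(B_{6.81} ≥ 4.18) = 2(1 − Φ(4.18/√6.81)) ≈ 0.1092

By the reflection principle for Brownian motion, P(M_t ≥ a) = 2 · P(B_t ≥ a) for a ≥ 0. Since B_t ~ N(0, t), P(B_t ≥ 4.18) = 1 − Φ(4.18/√t) = 1 − Φ(4.18/√6.81) = 1 − Φ(1.6018). So
  P(M_{6.81} ≥ 4.18) = 2(1 − Φ(1.6018)) ≈ 0.1092.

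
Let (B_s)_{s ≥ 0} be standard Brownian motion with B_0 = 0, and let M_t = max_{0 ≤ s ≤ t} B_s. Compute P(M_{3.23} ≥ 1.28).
P(M_{3.23} ≥ 1.28) = 2·P(B_{3.23} ≥ 1.28) = 2(1 − Φ(1.28/√3.23)) ≈ 0.4763

By the reflection principle for Brownian motion, P(M_t ≥ a) = 2 · P(B_t ≥ a) for a ≥ 0. Since B_t ~ N(0, t), P(B_t ≥ 1.28) = 1 − Φ(1.28/√t) = 1 − Φ(1.28/√3.23) = 1 − Φ(0.7122). So
  P(M_{3.23} ≥ 1.28) = 2(1 − Φ(0.7122)) ≈ 0.4763.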